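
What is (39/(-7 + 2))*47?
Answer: -1833/5 ≈ -366.60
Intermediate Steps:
(39/(-7 + 2))*47 = (39/(-5))*47 = -⅕*39*47 = -39/5*47 = -1833/5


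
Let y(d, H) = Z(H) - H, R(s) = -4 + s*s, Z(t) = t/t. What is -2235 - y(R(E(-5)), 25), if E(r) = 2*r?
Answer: -2211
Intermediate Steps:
Z(t) = 1
R(s) = -4 + s**2
y(d, H) = 1 - H
-2235 - y(R(E(-5)), 25) = -2235 - (1 - 1*25) = -2235 - (1 - 25) = -2235 - 1*(-24) = -2235 + 24 = -2211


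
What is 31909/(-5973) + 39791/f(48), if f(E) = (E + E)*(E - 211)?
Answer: -81887075/10385056 ≈ -7.8851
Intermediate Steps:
f(E) = 2*E*(-211 + E) (f(E) = (2*E)*(-211 + E) = 2*E*(-211 + E))
31909/(-5973) + 39791/f(48) = 31909/(-5973) + 39791/((2*48*(-211 + 48))) = 31909*(-1/5973) + 39791/((2*48*(-163))) = -31909/5973 + 39791/(-15648) = -31909/5973 + 39791*(-1/15648) = -31909/5973 - 39791/15648 = -81887075/10385056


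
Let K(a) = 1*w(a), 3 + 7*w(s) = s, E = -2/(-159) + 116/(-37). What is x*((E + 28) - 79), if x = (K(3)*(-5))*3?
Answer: 0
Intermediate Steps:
E = -18370/5883 (E = -2*(-1/159) + 116*(-1/37) = 2/159 - 116/37 = -18370/5883 ≈ -3.1226)
w(s) = -3/7 + s/7
K(a) = -3/7 + a/7 (K(a) = 1*(-3/7 + a/7) = -3/7 + a/7)
x = 0 (x = ((-3/7 + (⅐)*3)*(-5))*3 = ((-3/7 + 3/7)*(-5))*3 = (0*(-5))*3 = 0*3 = 0)
x*((E + 28) - 79) = 0*((-18370/5883 + 28) - 79) = 0*(146354/5883 - 79) = 0*(-318403/5883) = 0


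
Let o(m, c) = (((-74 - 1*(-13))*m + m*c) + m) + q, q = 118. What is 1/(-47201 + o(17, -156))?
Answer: -1/50755 ≈ -1.9702e-5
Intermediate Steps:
o(m, c) = 118 - 60*m + c*m (o(m, c) = (((-74 - 1*(-13))*m + m*c) + m) + 118 = (((-74 + 13)*m + c*m) + m) + 118 = ((-61*m + c*m) + m) + 118 = (-60*m + c*m) + 118 = 118 - 60*m + c*m)
1/(-47201 + o(17, -156)) = 1/(-47201 + (118 - 60*17 - 156*17)) = 1/(-47201 + (118 - 1020 - 2652)) = 1/(-47201 - 3554) = 1/(-50755) = -1/50755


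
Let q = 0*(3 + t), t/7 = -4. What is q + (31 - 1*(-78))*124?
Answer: 13516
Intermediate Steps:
t = -28 (t = 7*(-4) = -28)
q = 0 (q = 0*(3 - 28) = 0*(-25) = 0)
q + (31 - 1*(-78))*124 = 0 + (31 - 1*(-78))*124 = 0 + (31 + 78)*124 = 0 + 109*124 = 0 + 13516 = 13516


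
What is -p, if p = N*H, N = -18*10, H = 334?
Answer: 60120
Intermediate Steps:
N = -180
p = -60120 (p = -180*334 = -60120)
-p = -1*(-60120) = 60120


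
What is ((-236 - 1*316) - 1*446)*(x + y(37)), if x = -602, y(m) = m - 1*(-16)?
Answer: 547902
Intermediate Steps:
y(m) = 16 + m (y(m) = m + 16 = 16 + m)
((-236 - 1*316) - 1*446)*(x + y(37)) = ((-236 - 1*316) - 1*446)*(-602 + (16 + 37)) = ((-236 - 316) - 446)*(-602 + 53) = (-552 - 446)*(-549) = -998*(-549) = 547902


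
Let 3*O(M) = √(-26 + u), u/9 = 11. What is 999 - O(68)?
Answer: 999 - √73/3 ≈ 996.15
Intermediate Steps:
u = 99 (u = 9*11 = 99)
O(M) = √73/3 (O(M) = √(-26 + 99)/3 = √73/3)
999 - O(68) = 999 - √73/3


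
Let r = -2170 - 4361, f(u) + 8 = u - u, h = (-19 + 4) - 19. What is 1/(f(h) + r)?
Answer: -1/6539 ≈ -0.00015293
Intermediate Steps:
h = -34 (h = -15 - 19 = -34)
f(u) = -8 (f(u) = -8 + (u - u) = -8 + 0 = -8)
r = -6531
1/(f(h) + r) = 1/(-8 - 6531) = 1/(-6539) = -1/6539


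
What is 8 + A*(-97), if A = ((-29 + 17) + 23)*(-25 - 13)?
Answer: 40554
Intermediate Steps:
A = -418 (A = (-12 + 23)*(-38) = 11*(-38) = -418)
8 + A*(-97) = 8 - 418*(-97) = 8 + 40546 = 40554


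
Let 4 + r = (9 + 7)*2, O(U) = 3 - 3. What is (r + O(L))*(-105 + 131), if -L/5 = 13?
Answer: 728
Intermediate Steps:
L = -65 (L = -5*13 = -65)
O(U) = 0
r = 28 (r = -4 + (9 + 7)*2 = -4 + 16*2 = -4 + 32 = 28)
(r + O(L))*(-105 + 131) = (28 + 0)*(-105 + 131) = 28*26 = 728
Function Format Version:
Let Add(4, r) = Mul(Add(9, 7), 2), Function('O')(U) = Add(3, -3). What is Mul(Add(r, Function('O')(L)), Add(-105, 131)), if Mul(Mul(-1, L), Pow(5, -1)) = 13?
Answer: 728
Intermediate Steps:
L = -65 (L = Mul(-5, 13) = -65)
Function('O')(U) = 0
r = 28 (r = Add(-4, Mul(Add(9, 7), 2)) = Add(-4, Mul(16, 2)) = Add(-4, 32) = 28)
Mul(Add(r, Function('O')(L)), Add(-105, 131)) = Mul(Add(28, 0), Add(-105, 131)) = Mul(28, 26) = 728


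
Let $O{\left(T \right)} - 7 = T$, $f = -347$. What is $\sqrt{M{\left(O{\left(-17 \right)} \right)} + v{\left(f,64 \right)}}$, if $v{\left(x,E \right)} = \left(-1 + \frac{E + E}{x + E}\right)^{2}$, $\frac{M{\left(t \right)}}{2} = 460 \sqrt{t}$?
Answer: $\frac{\sqrt{168921 + 73681880 i \sqrt{10}}}{283} \approx 38.154 + 38.126 i$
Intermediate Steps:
$O{\left(T \right)} = 7 + T$
$M{\left(t \right)} = 920 \sqrt{t}$ ($M{\left(t \right)} = 2 \cdot 460 \sqrt{t} = 920 \sqrt{t}$)
$v{\left(x,E \right)} = \left(-1 + \frac{2 E}{E + x}\right)^{2}$
$\sqrt{M{\left(O{\left(-17 \right)} \right)} + v{\left(f,64 \right)}} = \sqrt{920 \sqrt{7 - 17} + \frac{\left(64 - -347\right)^{2}}{\left(64 - 347\right)^{2}}} = \sqrt{920 \sqrt{-10} + \frac{\left(64 + 347\right)^{2}}{80089}} = \sqrt{920 i \sqrt{10} + \frac{411^{2}}{80089}} = \sqrt{920 i \sqrt{10} + \frac{1}{80089} \cdot 168921} = \sqrt{920 i \sqrt{10} + \frac{168921}{80089}} = \sqrt{\frac{168921}{80089} + 920 i \sqrt{10}}$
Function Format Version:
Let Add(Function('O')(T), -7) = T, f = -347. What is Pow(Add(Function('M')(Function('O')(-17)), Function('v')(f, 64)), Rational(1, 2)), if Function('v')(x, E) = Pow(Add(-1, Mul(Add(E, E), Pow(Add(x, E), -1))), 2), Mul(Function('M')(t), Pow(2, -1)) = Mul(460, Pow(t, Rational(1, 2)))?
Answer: Mul(Rational(1, 283), Pow(Add(168921, Mul(73681880, I, Pow(10, Rational(1, 2)))), Rational(1, 2))) ≈ Add(38.154, Mul(38.126, I))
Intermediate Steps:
Function('O')(T) = Add(7, T)
Function('M')(t) = Mul(920, Pow(t, Rational(1, 2))) (Function('M')(t) = Mul(2, Mul(460, Pow(t, Rational(1, 2)))) = Mul(920, Pow(t, Rational(1, 2))))
Function('v')(x, E) = Pow(Add(-1, Mul(2, E, Pow(Add(E, x), -1))), 2) (Function('v')(x, E) = Pow(Add(-1, Mul(Mul(2, E), Pow(Add(E, x), -1))), 2) = Pow(Add(-1, Mul(2, E, Pow(Add(E, x), -1))), 2))
Pow(Add(Function('M')(Function('O')(-17)), Function('v')(f, 64)), Rational(1, 2)) = Pow(Add(Mul(920, Pow(Add(7, -17), Rational(1, 2))), Mul(Pow(Add(64, -347), -2), Pow(Add(64, Mul(-1, -347)), 2))), Rational(1, 2)) = Pow(Add(Mul(920, Pow(-10, Rational(1, 2))), Mul(Pow(-283, -2), Pow(Add(64, 347), 2))), Rational(1, 2)) = Pow(Add(Mul(920, Mul(I, Pow(10, Rational(1, 2)))), Mul(Rational(1, 80089), Pow(411, 2))), Rational(1, 2)) = Pow(Add(Mul(920, I, Pow(10, Rational(1, 2))), Mul(Rational(1, 80089), 168921)), Rational(1, 2)) = Pow(Add(Mul(920, I, Pow(10, Rational(1, 2))), Rational(168921, 80089)), Rational(1, 2)) = Pow(Add(Rational(168921, 80089), Mul(920, I, Pow(10, Rational(1, 2)))), Rational(1, 2))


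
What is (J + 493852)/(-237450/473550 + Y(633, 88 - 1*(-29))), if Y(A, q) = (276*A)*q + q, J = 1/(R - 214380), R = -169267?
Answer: 54376408575741/2250685599624326 ≈ 0.024160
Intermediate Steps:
J = -1/383647 (J = 1/(-169267 - 214380) = 1/(-383647) = -1/383647 ≈ -2.6066e-6)
Y(A, q) = q + 276*A*q (Y(A, q) = 276*A*q + q = q + 276*A*q)
(J + 493852)/(-237450/473550 + Y(633, 88 - 1*(-29))) = (-1/383647 + 493852)/(-237450/473550 + (88 - 1*(-29))*(1 + 276*633)) = 189464838243/(383647*(-237450*1/473550 + (88 + 29)*(1 + 174708))) = 189464838243/(383647*(-1583/3157 + 117*174709)) = 189464838243/(383647*(-1583/3157 + 20440953)) = 189464838243/(383647*(64532087038/3157)) = (189464838243/383647)*(3157/64532087038) = 54376408575741/2250685599624326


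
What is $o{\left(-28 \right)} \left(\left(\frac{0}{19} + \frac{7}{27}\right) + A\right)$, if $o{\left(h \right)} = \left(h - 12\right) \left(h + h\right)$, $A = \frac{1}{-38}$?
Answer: $\frac{267680}{513} \approx 521.79$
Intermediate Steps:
$A = - \frac{1}{38} \approx -0.026316$
$o{\left(h \right)} = 2 h \left(-12 + h\right)$ ($o{\left(h \right)} = \left(-12 + h\right) 2 h = 2 h \left(-12 + h\right)$)
$o{\left(-28 \right)} \left(\left(\frac{0}{19} + \frac{7}{27}\right) + A\right) = 2 \left(-28\right) \left(-12 - 28\right) \left(\left(\frac{0}{19} + \frac{7}{27}\right) - \frac{1}{38}\right) = 2 \left(-28\right) \left(-40\right) \left(\left(0 \cdot \frac{1}{19} + 7 \cdot \frac{1}{27}\right) - \frac{1}{38}\right) = 2240 \left(\left(0 + \frac{7}{27}\right) - \frac{1}{38}\right) = 2240 \left(\frac{7}{27} - \frac{1}{38}\right) = 2240 \cdot \frac{239}{1026} = \frac{267680}{513}$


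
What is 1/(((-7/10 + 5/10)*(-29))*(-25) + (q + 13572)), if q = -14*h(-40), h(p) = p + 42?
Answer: 1/13399 ≈ 7.4632e-5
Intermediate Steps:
h(p) = 42 + p
q = -28 (q = -14*(42 - 40) = -14*2 = -28)
1/(((-7/10 + 5/10)*(-29))*(-25) + (q + 13572)) = 1/(((-7/10 + 5/10)*(-29))*(-25) + (-28 + 13572)) = 1/(((-7*⅒ + 5*(⅒))*(-29))*(-25) + 13544) = 1/(((-7/10 + ½)*(-29))*(-25) + 13544) = 1/(-⅕*(-29)*(-25) + 13544) = 1/((29/5)*(-25) + 13544) = 1/(-145 + 13544) = 1/13399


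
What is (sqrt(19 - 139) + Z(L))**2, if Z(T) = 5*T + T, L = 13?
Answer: 5964 + 312*I*sqrt(30) ≈ 5964.0 + 1708.9*I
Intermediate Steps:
Z(T) = 6*T
(sqrt(19 - 139) + Z(L))**2 = (sqrt(19 - 139) + 6*13)**2 = (sqrt(-120) + 78)**2 = (2*I*sqrt(30) + 78)**2 = (78 + 2*I*sqrt(30))**2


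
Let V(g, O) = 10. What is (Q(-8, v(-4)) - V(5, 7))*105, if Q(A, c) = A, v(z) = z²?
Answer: -1890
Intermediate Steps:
(Q(-8, v(-4)) - V(5, 7))*105 = (-8 - 1*10)*105 = (-8 - 10)*105 = -18*105 = -1890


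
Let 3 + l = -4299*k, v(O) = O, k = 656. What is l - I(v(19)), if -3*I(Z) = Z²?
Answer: -8460080/3 ≈ -2.8200e+6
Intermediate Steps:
I(Z) = -Z²/3
l = -2820147 (l = -3 - 4299*656 = -3 - 2820144 = -2820147)
l - I(v(19)) = -2820147 - (-1)*19²/3 = -2820147 - (-1)*361/3 = -2820147 - 1*(-361/3) = -2820147 + 361/3 = -8460080/3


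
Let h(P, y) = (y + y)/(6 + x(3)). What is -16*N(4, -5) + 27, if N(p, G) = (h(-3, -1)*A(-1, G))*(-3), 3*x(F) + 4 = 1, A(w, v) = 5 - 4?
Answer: 39/5 ≈ 7.8000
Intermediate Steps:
A(w, v) = 1
x(F) = -1 (x(F) = -4/3 + (⅓)*1 = -4/3 + ⅓ = -1)
h(P, y) = 2*y/5 (h(P, y) = (y + y)/(6 - 1) = (2*y)/5 = (2*y)*(⅕) = 2*y/5)
N(p, G) = 6/5 (N(p, G) = (((⅖)*(-1))*1)*(-3) = -⅖*1*(-3) = -⅖*(-3) = 6/5)
-16*N(4, -5) + 27 = -16*6/5 + 27 = -96/5 + 27 = 39/5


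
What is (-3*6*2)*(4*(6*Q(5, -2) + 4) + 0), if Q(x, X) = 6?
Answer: -5760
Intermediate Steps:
(-3*6*2)*(4*(6*Q(5, -2) + 4) + 0) = (-3*6*2)*(4*(6*6 + 4) + 0) = (-18*2)*(4*(36 + 4) + 0) = -36*(4*40 + 0) = -36*(160 + 0) = -36*160 = -5760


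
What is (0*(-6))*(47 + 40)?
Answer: 0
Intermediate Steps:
(0*(-6))*(47 + 40) = 0*87 = 0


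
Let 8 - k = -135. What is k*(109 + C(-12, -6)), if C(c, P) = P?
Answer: 14729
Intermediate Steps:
k = 143 (k = 8 - 1*(-135) = 8 + 135 = 143)
k*(109 + C(-12, -6)) = 143*(109 - 6) = 143*103 = 14729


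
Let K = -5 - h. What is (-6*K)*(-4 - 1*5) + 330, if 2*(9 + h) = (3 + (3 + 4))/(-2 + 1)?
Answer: 816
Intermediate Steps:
h = -14 (h = -9 + ((3 + (3 + 4))/(-2 + 1))/2 = -9 + ((3 + 7)/(-1))/2 = -9 + (10*(-1))/2 = -9 + (½)*(-10) = -9 - 5 = -14)
K = 9 (K = -5 - 1*(-14) = -5 + 14 = 9)
(-6*K)*(-4 - 1*5) + 330 = (-6*9)*(-4 - 1*5) + 330 = -54*(-4 - 5) + 330 = -54*(-9) + 330 = 486 + 330 = 816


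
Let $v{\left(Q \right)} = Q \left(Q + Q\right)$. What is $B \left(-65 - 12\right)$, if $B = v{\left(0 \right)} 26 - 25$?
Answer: $1925$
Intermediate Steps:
$v{\left(Q \right)} = 2 Q^{2}$ ($v{\left(Q \right)} = Q 2 Q = 2 Q^{2}$)
$B = -25$ ($B = 2 \cdot 0^{2} \cdot 26 - 25 = 2 \cdot 0 \cdot 26 - 25 = 0 \cdot 26 - 25 = 0 - 25 = -25$)
$B \left(-65 - 12\right) = - 25 \left(-65 - 12\right) = \left(-25\right) \left(-77\right) = 1925$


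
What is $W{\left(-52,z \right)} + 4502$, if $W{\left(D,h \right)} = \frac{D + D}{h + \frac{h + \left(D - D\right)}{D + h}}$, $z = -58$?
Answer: $\frac{14236542}{3161} \approx 4503.8$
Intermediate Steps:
$W{\left(D,h \right)} = \frac{2 D}{h + \frac{h}{D + h}}$ ($W{\left(D,h \right)} = \frac{2 D}{h + \frac{h + 0}{D + h}} = \frac{2 D}{h + \frac{h}{D + h}}$)
$W{\left(-52,z \right)} + 4502 = 2 \left(-52\right) \frac{1}{-58} \frac{1}{1 - 52 - 58} \left(-52 - 58\right) + 4502 = 2 \left(-52\right) \left(- \frac{1}{58}\right) \frac{1}{-109} \left(-110\right) + 4502 = 2 \left(-52\right) \left(- \frac{1}{58}\right) \left(- \frac{1}{109}\right) \left(-110\right) + 4502 = \frac{5720}{3161} + 4502 = \frac{14236542}{3161}$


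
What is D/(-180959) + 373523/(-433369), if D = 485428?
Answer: -277961795489/78422020871 ≈ -3.5444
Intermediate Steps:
D/(-180959) + 373523/(-433369) = 485428/(-180959) + 373523/(-433369) = 485428*(-1/180959) + 373523*(-1/433369) = -485428/180959 - 373523/433369 = -277961795489/78422020871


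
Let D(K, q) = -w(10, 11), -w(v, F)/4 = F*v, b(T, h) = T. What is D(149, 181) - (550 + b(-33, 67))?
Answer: -77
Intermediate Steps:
w(v, F) = -4*F*v
D(K, q) = 440 (D(K, q) = -(-4)*11*10 = -1*(-440) = 440)
D(149, 181) - (550 + b(-33, 67)) = 440 - (550 - 33) = 440 - 1*517 = 440 - 517 = -77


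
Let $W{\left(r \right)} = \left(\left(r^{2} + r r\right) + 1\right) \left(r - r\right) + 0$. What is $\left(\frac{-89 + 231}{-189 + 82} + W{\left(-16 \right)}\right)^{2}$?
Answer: $\frac{20164}{11449} \approx 1.7612$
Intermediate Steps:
$W{\left(r \right)} = 0$ ($W{\left(r \right)} = \left(\left(r^{2} + r^{2}\right) + 1\right) 0 + 0 = \left(2 r^{2} + 1\right) 0 + 0 = \left(1 + 2 r^{2}\right) 0 + 0 = 0 + 0 = 0$)
$\left(\frac{-89 + 231}{-189 + 82} + W{\left(-16 \right)}\right)^{2} = \left(\frac{-89 + 231}{-189 + 82} + 0\right)^{2} = \left(\frac{142}{-107} + 0\right)^{2} = \left(142 \left(- \frac{1}{107}\right) + 0\right)^{2} = \left(- \frac{142}{107} + 0\right)^{2} = \left(- \frac{142}{107}\right)^{2} = \frac{20164}{11449}$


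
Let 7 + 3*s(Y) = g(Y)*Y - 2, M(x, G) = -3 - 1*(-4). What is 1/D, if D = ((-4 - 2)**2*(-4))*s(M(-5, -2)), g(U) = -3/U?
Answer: 1/576 ≈ 0.0017361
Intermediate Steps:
M(x, G) = 1 (M(x, G) = -3 + 4 = 1)
s(Y) = -4 (s(Y) = -7/3 + ((-3/Y)*Y - 2)/3 = -7/3 + (-3 - 2)/3 = -7/3 + (1/3)*(-5) = -7/3 - 5/3 = -4)
D = 576 (D = ((-4 - 2)**2*(-4))*(-4) = ((-6)**2*(-4))*(-4) = (36*(-4))*(-4) = -144*(-4) = 576)
1/D = 1/576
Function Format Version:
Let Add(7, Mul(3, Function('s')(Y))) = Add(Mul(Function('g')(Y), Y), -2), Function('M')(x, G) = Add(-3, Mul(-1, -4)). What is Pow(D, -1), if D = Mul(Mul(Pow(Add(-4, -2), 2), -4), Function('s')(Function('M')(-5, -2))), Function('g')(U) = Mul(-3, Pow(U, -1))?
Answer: Rational(1, 576) ≈ 0.0017361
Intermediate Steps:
Function('M')(x, G) = 1 (Function('M')(x, G) = Add(-3, 4) = 1)
Function('s')(Y) = -4 (Function('s')(Y) = Add(Rational(-7, 3), Mul(Rational(1, 3), Add(Mul(Mul(-3, Pow(Y, -1)), Y), -2))) = Add(Rational(-7, 3), Mul(Rational(1, 3), Add(-3, -2))) = Add(Rational(-7, 3), Mul(Rational(1, 3), -5)) = Add(Rational(-7, 3), Rational(-5, 3)) = -4)
D = 576 (D = Mul(Mul(Pow(Add(-4, -2), 2), -4), -4) = Mul(Mul(Pow(-6, 2), -4), -4) = Mul(Mul(36, -4), -4) = Mul(-144, -4) = 576)
Pow(D, -1) = Pow(576, -1) = Rational(1, 576)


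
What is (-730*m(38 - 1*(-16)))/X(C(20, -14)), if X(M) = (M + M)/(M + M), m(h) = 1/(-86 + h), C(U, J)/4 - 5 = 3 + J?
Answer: 365/16 ≈ 22.813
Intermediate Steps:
C(U, J) = 32 + 4*J (C(U, J) = 20 + 4*(3 + J) = 20 + (12 + 4*J) = 32 + 4*J)
X(M) = 1 (X(M) = (2*M)/((2*M)) = (2*M)*(1/(2*M)) = 1)
(-730*m(38 - 1*(-16)))/X(C(20, -14)) = -730/(-86 + (38 - 1*(-16)))/1 = -730/(-86 + (38 + 16))*1 = -730/(-86 + 54)*1 = -730/(-32)*1 = -730*(-1/32)*1 = (365/16)*1 = 365/16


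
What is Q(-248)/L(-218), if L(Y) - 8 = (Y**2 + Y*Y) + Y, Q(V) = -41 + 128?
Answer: 87/94838 ≈ 0.00091735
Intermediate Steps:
Q(V) = 87
L(Y) = 8 + Y + 2*Y**2 (L(Y) = 8 + ((Y**2 + Y*Y) + Y) = 8 + ((Y**2 + Y**2) + Y) = 8 + (2*Y**2 + Y) = 8 + (Y + 2*Y**2) = 8 + Y + 2*Y**2)
Q(-248)/L(-218) = 87/(8 - 218 + 2*(-218)**2) = 87/(8 - 218 + 2*47524) = 87/(8 - 218 + 95048) = 87/94838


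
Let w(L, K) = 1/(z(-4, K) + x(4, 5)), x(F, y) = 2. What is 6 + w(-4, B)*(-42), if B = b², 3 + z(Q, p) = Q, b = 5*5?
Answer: 72/5 ≈ 14.400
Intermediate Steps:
b = 25
z(Q, p) = -3 + Q
B = 625 (B = 25² = 625)
w(L, K) = -⅕ (w(L, K) = 1/((-3 - 4) + 2) = 1/(-7 + 2) = 1/(-5) = -⅕)
6 + w(-4, B)*(-42) = 6 - ⅕*(-42) = 6 + 42/5 = 72/5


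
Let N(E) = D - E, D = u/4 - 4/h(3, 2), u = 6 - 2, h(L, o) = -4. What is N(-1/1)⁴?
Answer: 81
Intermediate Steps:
u = 4
D = 2 (D = 4/4 - 4/(-4) = 4*(¼) - 4*(-¼) = 1 + 1 = 2)
N(E) = 2 - E
N(-1/1)⁴ = (2 - (-1)/1)⁴ = (2 - (-1))⁴ = (2 - 1*(-1))⁴ = (2 + 1)⁴ = 3⁴ = 81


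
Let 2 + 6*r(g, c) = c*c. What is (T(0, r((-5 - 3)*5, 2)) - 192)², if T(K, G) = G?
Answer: 330625/9 ≈ 36736.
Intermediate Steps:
r(g, c) = -⅓ + c²/6 (r(g, c) = -⅓ + (c*c)/6 = -⅓ + c²/6)
(T(0, r((-5 - 3)*5, 2)) - 192)² = ((-⅓ + (⅙)*2²) - 192)² = ((-⅓ + (⅙)*4) - 192)² = ((-⅓ + ⅔) - 192)² = (⅓ - 192)² = (-575/3)² = 330625/9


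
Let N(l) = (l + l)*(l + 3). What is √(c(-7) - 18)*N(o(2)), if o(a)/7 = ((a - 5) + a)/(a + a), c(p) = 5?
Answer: -35*I*√13/8 ≈ -15.774*I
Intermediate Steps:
o(a) = 7*(-5 + 2*a)/(2*a) (o(a) = 7*(((a - 5) + a)/(a + a)) = 7*(((-5 + a) + a)/((2*a))) = 7*((-5 + 2*a)*(1/(2*a))) = 7*((-5 + 2*a)/(2*a)) = 7*(-5 + 2*a)/(2*a))
N(l) = 2*l*(3 + l) (N(l) = (2*l)*(3 + l) = 2*l*(3 + l))
√(c(-7) - 18)*N(o(2)) = √(5 - 18)*(2*(7 - 35/2/2)*(3 + (7 - 35/2/2))) = √(-13)*(2*(7 - 35/2*½)*(3 + (7 - 35/2*½))) = (I*√13)*(2*(7 - 35/4)*(3 + (7 - 35/4))) = (I*√13)*(2*(-7/4)*(3 - 7/4)) = (I*√13)*(2*(-7/4)*(5/4)) = (I*√13)*(-35/8) = -35*I*√13/8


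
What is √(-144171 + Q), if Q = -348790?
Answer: I*√492961 ≈ 702.11*I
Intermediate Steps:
√(-144171 + Q) = √(-144171 - 348790) = √(-492961) = I*√492961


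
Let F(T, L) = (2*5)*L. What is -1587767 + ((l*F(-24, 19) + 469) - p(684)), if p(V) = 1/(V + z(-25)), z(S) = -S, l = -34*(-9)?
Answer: -1084173023/709 ≈ -1.5292e+6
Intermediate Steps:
l = 306
F(T, L) = 10*L
p(V) = 1/(25 + V) (p(V) = 1/(V - 1*(-25)) = 1/(V + 25) = 1/(25 + V))
-1587767 + ((l*F(-24, 19) + 469) - p(684)) = -1587767 + ((306*(10*19) + 469) - 1/(25 + 684)) = -1587767 + ((306*190 + 469) - 1/709) = -1587767 + ((58140 + 469) - 1*1/709) = -1587767 + (58609 - 1/709) = -1587767 + 41553780/709 = -1084173023/709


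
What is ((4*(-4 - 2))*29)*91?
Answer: -63336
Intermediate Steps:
((4*(-4 - 2))*29)*91 = ((4*(-6))*29)*91 = -24*29*91 = -696*91 = -63336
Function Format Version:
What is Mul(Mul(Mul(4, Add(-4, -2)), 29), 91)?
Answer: -63336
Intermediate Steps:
Mul(Mul(Mul(4, Add(-4, -2)), 29), 91) = Mul(Mul(Mul(4, -6), 29), 91) = Mul(Mul(-24, 29), 91) = Mul(-696, 91) = -63336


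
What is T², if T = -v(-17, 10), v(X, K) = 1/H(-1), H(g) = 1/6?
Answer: 36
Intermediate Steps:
H(g) = ⅙
v(X, K) = 6 (v(X, K) = 1/(⅙) = 6)
T = -6 (T = -1*6 = -6)
T² = (-6)² = 36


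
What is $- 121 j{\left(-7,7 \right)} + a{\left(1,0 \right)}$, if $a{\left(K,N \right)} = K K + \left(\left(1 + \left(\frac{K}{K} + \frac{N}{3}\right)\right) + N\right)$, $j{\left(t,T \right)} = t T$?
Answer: $5932$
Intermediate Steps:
$j{\left(t,T \right)} = T t$
$a{\left(K,N \right)} = 2 + K^{2} + \frac{4 N}{3}$ ($a{\left(K,N \right)} = K^{2} + \left(\left(1 + \left(1 + N \frac{1}{3}\right)\right) + N\right) = K^{2} + \left(\left(1 + \left(1 + \frac{N}{3}\right)\right) + N\right) = K^{2} + \left(\left(2 + \frac{N}{3}\right) + N\right) = K^{2} + \left(2 + \frac{4 N}{3}\right) = 2 + K^{2} + \frac{4 N}{3}$)
$- 121 j{\left(-7,7 \right)} + a{\left(1,0 \right)} = - 121 \cdot 7 \left(-7\right) + \left(2 + 1^{2} + \frac{4}{3} \cdot 0\right) = \left(-121\right) \left(-49\right) + \left(2 + 1 + 0\right) = 5929 + 3 = 5932$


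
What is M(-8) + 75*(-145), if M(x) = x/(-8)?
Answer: -10874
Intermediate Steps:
M(x) = -x/8 (M(x) = x*(-1/8) = -x/8)
M(-8) + 75*(-145) = -1/8*(-8) + 75*(-145) = 1 - 10875 = -10874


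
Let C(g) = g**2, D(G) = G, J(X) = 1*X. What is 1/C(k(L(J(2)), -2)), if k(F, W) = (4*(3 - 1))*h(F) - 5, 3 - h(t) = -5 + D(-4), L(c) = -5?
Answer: 1/8281 ≈ 0.00012076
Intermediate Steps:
J(X) = X
h(t) = 12 (h(t) = 3 - (-5 - 4) = 3 - 1*(-9) = 3 + 9 = 12)
k(F, W) = 91 (k(F, W) = (4*(3 - 1))*12 - 5 = (4*2)*12 - 5 = 8*12 - 5 = 96 - 5 = 91)
1/C(k(L(J(2)), -2)) = 1/(91**2) = 1/8281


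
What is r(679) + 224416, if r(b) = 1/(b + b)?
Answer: 304756929/1358 ≈ 2.2442e+5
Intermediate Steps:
r(b) = 1/(2*b)
r(679) + 224416 = (½)/679 + 224416 = (½)*(1/679) + 224416 = 1/1358 + 224416 = 304756929/1358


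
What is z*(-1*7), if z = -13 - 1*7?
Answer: 140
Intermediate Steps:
z = -20 (z = -13 - 7 = -20)
z*(-1*7) = -(-20)*7 = -20*(-7) = 140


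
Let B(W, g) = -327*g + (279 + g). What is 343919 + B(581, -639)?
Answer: 552512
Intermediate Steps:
B(W, g) = 279 - 326*g
343919 + B(581, -639) = 343919 + (279 - 326*(-639)) = 343919 + (279 + 208314) = 343919 + 208593 = 552512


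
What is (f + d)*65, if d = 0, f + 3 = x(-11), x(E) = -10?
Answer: -845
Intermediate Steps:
f = -13 (f = -3 - 10 = -13)
(f + d)*65 = (-13 + 0)*65 = -13*65 = -845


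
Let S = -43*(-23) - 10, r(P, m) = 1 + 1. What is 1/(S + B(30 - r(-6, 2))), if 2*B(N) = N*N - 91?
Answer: 2/2651 ≈ 0.00075443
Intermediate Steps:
r(P, m) = 2
B(N) = -91/2 + N²/2 (B(N) = (N*N - 91)/2 = (N² - 91)/2 = (-91 + N²)/2 = -91/2 + N²/2)
S = 979 (S = 989 - 10 = 979)
1/(S + B(30 - r(-6, 2))) = 1/(979 + (-91/2 + (30 - 1*2)²/2)) = 1/(979 + (-91/2 + (30 - 2)²/2)) = 1/(979 + (-91/2 + (½)*28²)) = 1/(979 + (-91/2 + (½)*784)) = 1/(979 + (-91/2 + 392)) = 1/(979 + 693/2) = 1/(2651/2) = 2/2651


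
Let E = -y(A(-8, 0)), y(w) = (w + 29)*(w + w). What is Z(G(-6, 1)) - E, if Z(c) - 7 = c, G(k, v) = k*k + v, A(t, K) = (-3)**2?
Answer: 728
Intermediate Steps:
A(t, K) = 9
G(k, v) = v + k**2 (G(k, v) = k**2 + v = v + k**2)
y(w) = 2*w*(29 + w) (y(w) = (29 + w)*(2*w) = 2*w*(29 + w))
Z(c) = 7 + c
E = -684 (E = -2*9*(29 + 9) = -2*9*38 = -1*684 = -684)
Z(G(-6, 1)) - E = (7 + (1 + (-6)**2)) - 1*(-684) = (7 + (1 + 36)) + 684 = (7 + 37) + 684 = 44 + 684 = 728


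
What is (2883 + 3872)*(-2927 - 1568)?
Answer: -30363725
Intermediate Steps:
(2883 + 3872)*(-2927 - 1568) = 6755*(-4495) = -30363725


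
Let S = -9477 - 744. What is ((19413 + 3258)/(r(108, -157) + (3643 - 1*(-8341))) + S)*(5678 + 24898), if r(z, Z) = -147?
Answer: -528367720608/1691 ≈ -3.1246e+8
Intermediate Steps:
S = -10221
((19413 + 3258)/(r(108, -157) + (3643 - 1*(-8341))) + S)*(5678 + 24898) = ((19413 + 3258)/(-147 + (3643 - 1*(-8341))) - 10221)*(5678 + 24898) = (22671/(-147 + (3643 + 8341)) - 10221)*30576 = (22671/(-147 + 11984) - 10221)*30576 = (22671/11837 - 10221)*30576 = -120963306/11837*30576 = -528367720608/1691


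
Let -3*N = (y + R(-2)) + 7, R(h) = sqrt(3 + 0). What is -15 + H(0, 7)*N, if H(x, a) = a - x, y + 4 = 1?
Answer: -73/3 - 7*sqrt(3)/3 ≈ -28.375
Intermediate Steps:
R(h) = sqrt(3)
y = -3 (y = -4 + 1 = -3)
N = -4/3 - sqrt(3)/3 (N = -((-3 + sqrt(3)) + 7)/3 = -(4 + sqrt(3))/3 = -4/3 - sqrt(3)/3 ≈ -1.9107)
-15 + H(0, 7)*N = -15 + (7 - 1*0)*(-4/3 - sqrt(3)/3) = -15 + (7 + 0)*(-4/3 - sqrt(3)/3) = -15 + 7*(-4/3 - sqrt(3)/3) = -15 + (-28/3 - 7*sqrt(3)/3) = -73/3 - 7*sqrt(3)/3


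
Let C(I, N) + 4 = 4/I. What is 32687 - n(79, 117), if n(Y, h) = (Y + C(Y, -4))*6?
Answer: 2546699/79 ≈ 32237.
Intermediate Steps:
C(I, N) = -4 + 4/I
n(Y, h) = -24 + 6*Y + 24/Y (n(Y, h) = (Y + (-4 + 4/Y))*6 = (-4 + Y + 4/Y)*6 = -24 + 6*Y + 24/Y)
32687 - n(79, 117) = 32687 - (-24 + 6*79 + 24/79) = 32687 - (-24 + 474 + 24*(1/79)) = 32687 - (-24 + 474 + 24/79) = 32687 - 1*35574/79 = 32687 - 35574/79 = 2546699/79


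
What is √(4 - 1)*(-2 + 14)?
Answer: 12*√3 ≈ 20.785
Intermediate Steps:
√(4 - 1)*(-2 + 14) = √3*12 = 12*√3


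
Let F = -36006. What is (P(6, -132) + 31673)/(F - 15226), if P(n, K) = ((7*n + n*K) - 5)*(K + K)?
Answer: -230993/51232 ≈ -4.5088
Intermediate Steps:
P(n, K) = 2*K*(-5 + 7*n + K*n) (P(n, K) = ((7*n + K*n) - 5)*(2*K) = (-5 + 7*n + K*n)*(2*K) = 2*K*(-5 + 7*n + K*n))
(P(6, -132) + 31673)/(F - 15226) = (2*(-132)*(-5 + 7*6 - 132*6) + 31673)/(-36006 - 15226) = (2*(-132)*(-5 + 42 - 792) + 31673)/(-51232) = (2*(-132)*(-755) + 31673)*(-1/51232) = (199320 + 31673)*(-1/51232) = 230993*(-1/51232) = -230993/51232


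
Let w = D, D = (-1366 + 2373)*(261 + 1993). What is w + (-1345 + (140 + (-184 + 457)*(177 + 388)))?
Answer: 2422818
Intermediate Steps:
D = 2269778 (D = 1007*2254 = 2269778)
w = 2269778
w + (-1345 + (140 + (-184 + 457)*(177 + 388))) = 2269778 + (-1345 + (140 + (-184 + 457)*(177 + 388))) = 2269778 + (-1345 + (140 + 273*565)) = 2269778 + (-1345 + (140 + 154245)) = 2269778 + (-1345 + 154385) = 2269778 + 153040 = 2422818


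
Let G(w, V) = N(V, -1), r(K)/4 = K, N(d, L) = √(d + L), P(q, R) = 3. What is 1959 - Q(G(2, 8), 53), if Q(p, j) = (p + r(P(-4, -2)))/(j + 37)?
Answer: 29383/15 - √7/90 ≈ 1958.8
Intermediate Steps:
N(d, L) = √(L + d)
r(K) = 4*K
G(w, V) = √(-1 + V)
Q(p, j) = (12 + p)/(37 + j) (Q(p, j) = (p + 4*3)/(j + 37) = (p + 12)/(37 + j) = (12 + p)/(37 + j))
1959 - Q(G(2, 8), 53) = 1959 - (12 + √(-1 + 8))/(37 + 53) = 1959 - (12 + √7)/90 = 1959 - (2/15 + √7/90) = 1959 + (-2/15 - √7/90) = 29383/15 - √7/90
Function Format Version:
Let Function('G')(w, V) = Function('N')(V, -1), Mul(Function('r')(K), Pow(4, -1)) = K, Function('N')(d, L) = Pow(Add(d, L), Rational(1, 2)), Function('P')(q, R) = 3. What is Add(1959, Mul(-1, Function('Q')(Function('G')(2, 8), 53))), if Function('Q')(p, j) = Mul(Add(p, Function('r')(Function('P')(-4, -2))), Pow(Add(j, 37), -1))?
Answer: Add(Rational(29383, 15), Mul(Rational(-1, 90), Pow(7, Rational(1, 2)))) ≈ 1958.8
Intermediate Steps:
Function('N')(d, L) = Pow(Add(L, d), Rational(1, 2))
Function('r')(K) = Mul(4, K)
Function('G')(w, V) = Pow(Add(-1, V), Rational(1, 2))
Function('Q')(p, j) = Mul(Pow(Add(37, j), -1), Add(12, p)) (Function('Q')(p, j) = Mul(Add(p, Mul(4, 3)), Pow(Add(j, 37), -1)) = Mul(Add(p, 12), Pow(Add(37, j), -1)) = Mul(Add(12, p), Pow(Add(37, j), -1)) = Mul(Pow(Add(37, j), -1), Add(12, p)))
Add(1959, Mul(-1, Function('Q')(Function('G')(2, 8), 53))) = Add(1959, Mul(-1, Mul(Pow(Add(37, 53), -1), Add(12, Pow(Add(-1, 8), Rational(1, 2)))))) = Add(1959, Mul(-1, Mul(Pow(90, -1), Add(12, Pow(7, Rational(1, 2)))))) = Add(1959, Mul(-1, Mul(Rational(1, 90), Add(12, Pow(7, Rational(1, 2)))))) = Add(1959, Mul(-1, Add(Rational(2, 15), Mul(Rational(1, 90), Pow(7, Rational(1, 2)))))) = Add(1959, Add(Rational(-2, 15), Mul(Rational(-1, 90), Pow(7, Rational(1, 2))))) = Add(Rational(29383, 15), Mul(Rational(-1, 90), Pow(7, Rational(1, 2))))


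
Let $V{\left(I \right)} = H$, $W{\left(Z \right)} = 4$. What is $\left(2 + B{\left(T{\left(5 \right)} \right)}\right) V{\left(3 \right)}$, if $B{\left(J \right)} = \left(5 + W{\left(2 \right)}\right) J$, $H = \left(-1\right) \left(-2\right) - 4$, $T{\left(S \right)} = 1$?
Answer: $-22$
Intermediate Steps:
$H = -2$ ($H = 2 - 4 = -2$)
$V{\left(I \right)} = -2$
$B{\left(J \right)} = 9 J$ ($B{\left(J \right)} = \left(5 + 4\right) J = 9 J$)
$\left(2 + B{\left(T{\left(5 \right)} \right)}\right) V{\left(3 \right)} = \left(2 + 9 \cdot 1\right) \left(-2\right) = \left(2 + 9\right) \left(-2\right) = 11 \left(-2\right) = -22$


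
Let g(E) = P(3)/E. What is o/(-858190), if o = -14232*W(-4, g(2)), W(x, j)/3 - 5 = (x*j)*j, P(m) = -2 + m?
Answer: 85392/429095 ≈ 0.19900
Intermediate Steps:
g(E) = 1/E (g(E) = (-2 + 3)/E = 1/E)
W(x, j) = 15 + 3*x*j² (W(x, j) = 15 + 3*((x*j)*j) = 15 + 3*((j*x)*j) = 15 + 3*(x*j²) = 15 + 3*x*j²)
o = -170784 (o = -14232*(15 + 3*(-4)*(1/2)²) = -14232*(15 + 3*(-4)*(½)²) = -14232*(15 + 3*(-4)*(¼)) = -14232*(15 - 3) = -14232*12 = -170784)
o/(-858190) = -170784/(-858190) = -170784*(-1/858190) = 85392/429095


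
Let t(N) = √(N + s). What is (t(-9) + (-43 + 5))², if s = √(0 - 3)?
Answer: (38 - √(-9 + I*√3))² ≈ 1413.2 - 227.31*I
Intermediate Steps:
s = I*√3 (s = √(-3) = I*√3 ≈ 1.732*I)
t(N) = √(N + I*√3)
(t(-9) + (-43 + 5))² = (√(-9 + I*√3) + (-43 + 5))² = (√(-9 + I*√3) - 38)² = (-38 + √(-9 + I*√3))²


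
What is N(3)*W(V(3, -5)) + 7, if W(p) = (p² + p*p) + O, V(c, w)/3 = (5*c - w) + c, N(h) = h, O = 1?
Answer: 28576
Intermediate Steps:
V(c, w) = -3*w + 18*c (V(c, w) = 3*((5*c - w) + c) = 3*((-w + 5*c) + c) = 3*(-w + 6*c) = -3*w + 18*c)
W(p) = 1 + 2*p² (W(p) = (p² + p*p) + 1 = (p² + p²) + 1 = 2*p² + 1 = 1 + 2*p²)
N(3)*W(V(3, -5)) + 7 = 3*(1 + 2*(-3*(-5) + 18*3)²) + 7 = 3*(1 + 2*(15 + 54)²) + 7 = 3*(1 + 2*69²) + 7 = 3*(1 + 2*4761) + 7 = 3*(1 + 9522) + 7 = 3*9523 + 7 = 28569 + 7 = 28576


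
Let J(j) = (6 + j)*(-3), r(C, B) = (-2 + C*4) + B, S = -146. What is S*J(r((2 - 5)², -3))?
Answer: 16206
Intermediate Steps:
r(C, B) = -2 + B + 4*C (r(C, B) = (-2 + 4*C) + B = -2 + B + 4*C)
J(j) = -18 - 3*j
S*J(r((2 - 5)², -3)) = -146*(-18 - 3*(-2 - 3 + 4*(2 - 5)²)) = -146*(-18 - 3*(-2 - 3 + 4*(-3)²)) = -146*(-18 - 3*(-2 - 3 + 4*9)) = -146*(-18 - 3*(-2 - 3 + 36)) = -146*(-18 - 3*31) = -146*(-18 - 93) = -146*(-111) = 16206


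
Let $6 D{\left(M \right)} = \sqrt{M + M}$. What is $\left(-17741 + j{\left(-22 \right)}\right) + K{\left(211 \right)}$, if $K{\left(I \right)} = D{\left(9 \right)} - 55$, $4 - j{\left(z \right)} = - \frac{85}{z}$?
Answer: $- \frac{391509}{22} + \frac{\sqrt{2}}{2} \approx -17795.0$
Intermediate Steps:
$j{\left(z \right)} = 4 + \frac{85}{z}$ ($j{\left(z \right)} = 4 - - \frac{85}{z} = 4 + \frac{85}{z}$)
$D{\left(M \right)} = \frac{\sqrt{2} \sqrt{M}}{6}$ ($D{\left(M \right)} = \frac{\sqrt{M + M}}{6} = \frac{\sqrt{2 M}}{6} = \frac{\sqrt{2} \sqrt{M}}{6}$)
$K{\left(I \right)} = -55 + \frac{\sqrt{2}}{2}$ ($K{\left(I \right)} = \frac{\sqrt{2} \sqrt{9}}{6} - 55 = \frac{1}{6} \sqrt{2} \cdot 3 - 55 = \frac{\sqrt{2}}{2} - 55 = -55 + \frac{\sqrt{2}}{2}$)
$\left(-17741 + j{\left(-22 \right)}\right) + K{\left(211 \right)} = \left(-17741 + \left(4 + \frac{85}{-22}\right)\right) - \left(55 - \frac{\sqrt{2}}{2}\right) = \left(-17741 + \left(4 + 85 \left(- \frac{1}{22}\right)\right)\right) - \left(55 - \frac{\sqrt{2}}{2}\right) = \left(-17741 + \left(4 - \frac{85}{22}\right)\right) - \left(55 - \frac{\sqrt{2}}{2}\right) = \left(-17741 + \frac{3}{22}\right) - \left(55 - \frac{\sqrt{2}}{2}\right) = - \frac{390299}{22} - \left(55 - \frac{\sqrt{2}}{2}\right) = - \frac{391509}{22} + \frac{\sqrt{2}}{2}$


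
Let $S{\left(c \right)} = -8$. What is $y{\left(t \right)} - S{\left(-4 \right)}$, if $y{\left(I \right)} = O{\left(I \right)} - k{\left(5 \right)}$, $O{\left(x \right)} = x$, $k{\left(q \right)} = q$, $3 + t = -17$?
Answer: $-17$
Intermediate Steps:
$t = -20$ ($t = -3 - 17 = -20$)
$y{\left(I \right)} = -5 + I$ ($y{\left(I \right)} = I - 5 = -5 + I$)
$y{\left(t \right)} - S{\left(-4 \right)} = \left(-5 - 20\right) - -8 = -25 + 8 = -17$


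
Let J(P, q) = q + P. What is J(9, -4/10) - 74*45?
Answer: -16607/5 ≈ -3321.4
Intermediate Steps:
J(P, q) = P + q
J(9, -4/10) - 74*45 = (9 - 4/10) - 74*45 = (9 - 4*1/10) - 3330 = (9 - 2/5) - 3330 = 43/5 - 3330 = -16607/5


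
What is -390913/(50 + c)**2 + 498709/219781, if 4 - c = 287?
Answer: -58840837152/11931690709 ≈ -4.9315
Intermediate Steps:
c = -283 (c = 4 - 1*287 = 4 - 287 = -283)
-390913/(50 + c)**2 + 498709/219781 = -390913/(50 - 283)**2 + 498709/219781 = -390913/((-233)**2) + 498709*(1/219781) = -390913/54289 + 498709/219781 = -58840837152/11931690709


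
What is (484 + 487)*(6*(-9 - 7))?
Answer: -93216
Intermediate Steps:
(484 + 487)*(6*(-9 - 7)) = 971*(6*(-16)) = 971*(-96) = -93216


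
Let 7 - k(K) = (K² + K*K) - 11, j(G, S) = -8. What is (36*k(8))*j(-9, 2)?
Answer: 31680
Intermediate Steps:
k(K) = 18 - 2*K² (k(K) = 7 - ((K² + K*K) - 11) = 7 - ((K² + K²) - 11) = 7 - (2*K² - 11) = 7 - (-11 + 2*K²) = 7 + (11 - 2*K²) = 18 - 2*K²)
(36*k(8))*j(-9, 2) = (36*(18 - 2*8²))*(-8) = (36*(18 - 2*64))*(-8) = (36*(18 - 128))*(-8) = (36*(-110))*(-8) = -3960*(-8) = 31680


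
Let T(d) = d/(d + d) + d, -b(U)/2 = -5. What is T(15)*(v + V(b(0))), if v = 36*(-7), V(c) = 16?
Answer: -3658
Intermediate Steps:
b(U) = 10 (b(U) = -2*(-5) = 10)
v = -252
T(d) = ½ + d (T(d) = d/((2*d)) + d = (1/(2*d))*d + d = ½ + d)
T(15)*(v + V(b(0))) = (½ + 15)*(-252 + 16) = (31/2)*(-236) = -3658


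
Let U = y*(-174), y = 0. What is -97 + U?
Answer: -97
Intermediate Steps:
U = 0 (U = 0*(-174) = 0)
-97 + U = -97 + 0 = -97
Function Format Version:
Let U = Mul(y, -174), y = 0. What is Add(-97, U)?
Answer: -97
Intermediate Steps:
U = 0 (U = Mul(0, -174) = 0)
Add(-97, U) = Add(-97, 0) = -97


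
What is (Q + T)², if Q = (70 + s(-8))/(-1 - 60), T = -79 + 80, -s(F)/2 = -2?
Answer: 169/3721 ≈ 0.045418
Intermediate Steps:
s(F) = 4 (s(F) = -2*(-2) = 4)
T = 1
Q = -74/61 (Q = (70 + 4)/(-1 - 60) = 74/(-61) = 74*(-1/61) = -74/61 ≈ -1.2131)
(Q + T)² = (-74/61 + 1)² = (-13/61)² = 169/3721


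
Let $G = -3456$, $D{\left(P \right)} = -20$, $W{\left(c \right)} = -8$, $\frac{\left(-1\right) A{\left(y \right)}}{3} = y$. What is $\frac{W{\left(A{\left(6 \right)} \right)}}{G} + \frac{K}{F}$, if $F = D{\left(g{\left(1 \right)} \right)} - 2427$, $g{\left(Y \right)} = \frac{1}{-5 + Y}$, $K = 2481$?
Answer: $- \frac{1069345}{1057104} \approx -1.0116$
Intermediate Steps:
$A{\left(y \right)} = - 3 y$
$F = -2447$ ($F = -20 - 2427 = -2447$)
$\frac{W{\left(A{\left(6 \right)} \right)}}{G} + \frac{K}{F} = - \frac{8}{-3456} + \frac{2481}{-2447} = \left(-8\right) \left(- \frac{1}{3456}\right) + 2481 \left(- \frac{1}{2447}\right) = \frac{1}{432} - \frac{2481}{2447} = - \frac{1069345}{1057104}$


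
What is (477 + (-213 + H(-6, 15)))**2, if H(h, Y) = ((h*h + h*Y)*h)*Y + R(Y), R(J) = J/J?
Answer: 26265625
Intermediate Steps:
R(J) = 1
H(h, Y) = 1 + Y*h*(h**2 + Y*h) (H(h, Y) = ((h*h + h*Y)*h)*Y + 1 = ((h**2 + Y*h)*h)*Y + 1 = (h*(h**2 + Y*h))*Y + 1 = Y*h*(h**2 + Y*h) + 1 = 1 + Y*h*(h**2 + Y*h))
(477 + (-213 + H(-6, 15)))**2 = (477 + (-213 + (1 + 15*(-6)**3 + 15**2*(-6)**2)))**2 = (477 + (-213 + (1 + 15*(-216) + 225*36)))**2 = (477 + (-213 + (1 - 3240 + 8100)))**2 = (477 + (-213 + 4861))**2 = (477 + 4648)**2 = 5125**2 = 26265625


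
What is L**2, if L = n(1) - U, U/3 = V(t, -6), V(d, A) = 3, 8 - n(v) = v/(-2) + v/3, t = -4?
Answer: 25/36 ≈ 0.69444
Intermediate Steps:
n(v) = 8 + v/6 (n(v) = 8 - (v/(-2) + v/3) = 8 - (v*(-1/2) + v*(1/3)) = 8 - (-v/2 + v/3) = 8 - (-1)*v/6 = 8 + v/6)
U = 9 (U = 3*3 = 9)
L = -5/6 (L = (8 + (1/6)*1) - 1*9 = (8 + 1/6) - 9 = 49/6 - 9 = -5/6 ≈ -0.83333)
L**2 = (-5/6)**2 = 25/36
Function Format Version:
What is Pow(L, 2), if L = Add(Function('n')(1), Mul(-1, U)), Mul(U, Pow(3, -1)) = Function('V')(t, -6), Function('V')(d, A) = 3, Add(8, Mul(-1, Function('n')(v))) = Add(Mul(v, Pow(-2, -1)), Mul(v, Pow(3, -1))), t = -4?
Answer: Rational(25, 36) ≈ 0.69444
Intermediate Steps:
Function('n')(v) = Add(8, Mul(Rational(1, 6), v)) (Function('n')(v) = Add(8, Mul(-1, Add(Mul(v, Pow(-2, -1)), Mul(v, Pow(3, -1))))) = Add(8, Mul(-1, Add(Mul(v, Rational(-1, 2)), Mul(v, Rational(1, 3))))) = Add(8, Mul(-1, Add(Mul(Rational(-1, 2), v), Mul(Rational(1, 3), v)))) = Add(8, Mul(-1, Mul(Rational(-1, 6), v))) = Add(8, Mul(Rational(1, 6), v)))
U = 9 (U = Mul(3, 3) = 9)
L = Rational(-5, 6) (L = Add(Add(8, Mul(Rational(1, 6), 1)), Mul(-1, 9)) = Add(Add(8, Rational(1, 6)), -9) = Add(Rational(49, 6), -9) = Rational(-5, 6) ≈ -0.83333)
Pow(L, 2) = Pow(Rational(-5, 6), 2) = Rational(25, 36)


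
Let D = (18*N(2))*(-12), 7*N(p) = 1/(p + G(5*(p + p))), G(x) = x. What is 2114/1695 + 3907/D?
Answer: -169897931/61020 ≈ -2784.3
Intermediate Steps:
N(p) = 1/(77*p) (N(p) = 1/(7*(p + 5*(p + p))) = 1/(7*(p + 5*(2*p))) = 1/(7*(p + 10*p)) = 1/(7*((11*p))) = (1/(11*p))/7 = 1/(77*p))
D = -108/77 (D = (18*((1/77)/2))*(-12) = (18*((1/77)*(½)))*(-12) = (18*(1/154))*(-12) = (9/77)*(-12) = -108/77 ≈ -1.4026)
2114/1695 + 3907/D = 2114/1695 + 3907/(-108/77) = 2114*(1/1695) + 3907*(-77/108) = 2114/1695 - 300839/108 = -169897931/61020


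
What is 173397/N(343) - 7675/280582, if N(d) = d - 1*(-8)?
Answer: 16216461043/32828094 ≈ 493.98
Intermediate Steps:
N(d) = 8 + d (N(d) = d + 8 = 8 + d)
173397/N(343) - 7675/280582 = 173397/(8 + 343) - 7675/280582 = 173397/351 - 7675*1/280582 = 173397*(1/351) - 7675/280582 = 57799/117 - 7675/280582 = 16216461043/32828094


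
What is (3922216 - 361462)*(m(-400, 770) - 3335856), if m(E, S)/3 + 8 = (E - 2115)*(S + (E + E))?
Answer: -11072271385620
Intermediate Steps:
m(E, S) = -24 + 3*(-2115 + E)*(S + 2*E) (m(E, S) = -24 + 3*((E - 2115)*(S + (E + E))) = -24 + 3*((-2115 + E)*(S + 2*E)) = -24 + 3*(-2115 + E)*(S + 2*E))
(3922216 - 361462)*(m(-400, 770) - 3335856) = (3922216 - 361462)*((-24 - 12690*(-400) - 6345*770 + 6*(-400)² + 3*(-400)*770) - 3335856) = 3560754*((-24 + 5076000 - 4885650 + 6*160000 - 924000) - 3335856) = 3560754*((-24 + 5076000 - 4885650 + 960000 - 924000) - 3335856) = 3560754*(226326 - 3335856) = 3560754*(-3109530) = -11072271385620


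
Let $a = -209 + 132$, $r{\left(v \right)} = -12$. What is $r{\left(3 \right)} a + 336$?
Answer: $1260$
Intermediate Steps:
$a = -77$
$r{\left(3 \right)} a + 336 = \left(-12\right) \left(-77\right) + 336 = 924 + 336 = 1260$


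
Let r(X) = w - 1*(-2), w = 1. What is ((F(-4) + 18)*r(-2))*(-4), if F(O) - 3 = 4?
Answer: -300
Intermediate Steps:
F(O) = 7 (F(O) = 3 + 4 = 7)
r(X) = 3 (r(X) = 1 - 1*(-2) = 1 + 2 = 3)
((F(-4) + 18)*r(-2))*(-4) = ((7 + 18)*3)*(-4) = (25*3)*(-4) = 75*(-4) = -300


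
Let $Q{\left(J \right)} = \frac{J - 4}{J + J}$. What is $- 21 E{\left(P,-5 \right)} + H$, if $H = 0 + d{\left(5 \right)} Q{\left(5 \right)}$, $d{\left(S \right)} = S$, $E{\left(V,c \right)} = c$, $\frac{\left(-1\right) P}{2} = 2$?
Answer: $\frac{211}{2} \approx 105.5$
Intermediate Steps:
$P = -4$ ($P = \left(-2\right) 2 = -4$)
$Q{\left(J \right)} = \frac{-4 + J}{2 J}$
$H = \frac{1}{2}$ ($H = 0 + 5 \frac{-4 + 5}{2 \cdot 5} = 0 + 5 \cdot \frac{1}{2} \cdot \frac{1}{5} \cdot 1 = 0 + 5 \cdot \frac{1}{10} = 0 + \frac{1}{2} = \frac{1}{2} \approx 0.5$)
$- 21 E{\left(P,-5 \right)} + H = \left(-21\right) \left(-5\right) + \frac{1}{2} = 105 + \frac{1}{2} = \frac{211}{2}$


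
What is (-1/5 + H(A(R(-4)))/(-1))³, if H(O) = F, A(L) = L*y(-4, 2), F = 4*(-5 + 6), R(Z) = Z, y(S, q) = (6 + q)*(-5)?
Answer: -9261/125 ≈ -74.088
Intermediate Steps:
y(S, q) = -30 - 5*q
F = 4 (F = 4*1 = 4)
A(L) = -40*L (A(L) = L*(-30 - 5*2) = L*(-30 - 10) = L*(-40) = -40*L)
H(O) = 4
(-1/5 + H(A(R(-4)))/(-1))³ = (-1/5 + 4/(-1))³ = (-1*⅕ + 4*(-1))³ = (-⅕ - 4)³ = (-21/5)³ = -9261/125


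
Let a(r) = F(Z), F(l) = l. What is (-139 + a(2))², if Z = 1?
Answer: 19044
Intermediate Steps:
a(r) = 1
(-139 + a(2))² = (-139 + 1)² = (-138)² = 19044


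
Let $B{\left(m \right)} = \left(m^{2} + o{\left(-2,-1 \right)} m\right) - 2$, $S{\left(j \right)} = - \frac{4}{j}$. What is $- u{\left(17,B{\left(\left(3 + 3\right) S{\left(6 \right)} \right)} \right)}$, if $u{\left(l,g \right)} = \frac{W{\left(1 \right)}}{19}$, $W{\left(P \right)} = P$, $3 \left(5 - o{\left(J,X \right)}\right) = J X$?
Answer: $- \frac{1}{19} \approx -0.052632$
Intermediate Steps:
$o{\left(J,X \right)} = 5 - \frac{J X}{3}$
$B{\left(m \right)} = -2 + m^{2} + \frac{13 m}{3}$ ($B{\left(m \right)} = \left(m^{2} + \left(5 - \left(- \frac{2}{3}\right) \left(-1\right)\right) m\right) - 2 = \left(m^{2} + \left(5 - \frac{2}{3}\right) m\right) - 2 = \left(m^{2} + \frac{13 m}{3}\right) - 2 = -2 + m^{2} + \frac{13 m}{3}$)
$u{\left(l,g \right)} = \frac{1}{19}$ ($u{\left(l,g \right)} = 1 \cdot \frac{1}{19} = \frac{1}{19}$)
$- u{\left(17,B{\left(\left(3 + 3\right) S{\left(6 \right)} \right)} \right)} = \left(-1\right) \frac{1}{19} = - \frac{1}{19}$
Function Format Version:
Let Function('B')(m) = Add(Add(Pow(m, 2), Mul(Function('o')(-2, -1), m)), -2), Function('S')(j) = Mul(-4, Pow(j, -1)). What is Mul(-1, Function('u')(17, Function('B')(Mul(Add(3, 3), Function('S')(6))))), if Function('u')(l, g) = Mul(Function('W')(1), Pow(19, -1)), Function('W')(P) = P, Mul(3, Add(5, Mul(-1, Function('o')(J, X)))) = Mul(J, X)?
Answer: Rational(-1, 19) ≈ -0.052632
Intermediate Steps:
Function('o')(J, X) = Add(5, Mul(Rational(-1, 3), J, X)) (Function('o')(J, X) = Add(5, Mul(Rational(-1, 3), Mul(J, X))) = Add(5, Mul(Rational(-1, 3), J, X)))
Function('B')(m) = Add(-2, Pow(m, 2), Mul(Rational(13, 3), m)) (Function('B')(m) = Add(Add(Pow(m, 2), Mul(Add(5, Mul(Rational(-1, 3), -2, -1)), m)), -2) = Add(Add(Pow(m, 2), Mul(Add(5, Rational(-2, 3)), m)), -2) = Add(Add(Pow(m, 2), Mul(Rational(13, 3), m)), -2) = Add(-2, Pow(m, 2), Mul(Rational(13, 3), m)))
Function('u')(l, g) = Rational(1, 19) (Function('u')(l, g) = Mul(1, Pow(19, -1)) = Mul(1, Rational(1, 19)) = Rational(1, 19))
Mul(-1, Function('u')(17, Function('B')(Mul(Add(3, 3), Function('S')(6))))) = Mul(-1, Rational(1, 19)) = Rational(-1, 19)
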